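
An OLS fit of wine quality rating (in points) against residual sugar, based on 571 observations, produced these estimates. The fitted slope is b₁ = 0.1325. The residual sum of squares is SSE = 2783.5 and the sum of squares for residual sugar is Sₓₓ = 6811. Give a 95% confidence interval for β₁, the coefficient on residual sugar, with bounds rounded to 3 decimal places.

(0.080, 0.185)

MSE = SSE/(n − 2) = 2783.5/569 = 4.89192.
SE(b₁) = √(MSE/Sₓₓ) = √(4.89192/6811) = 0.0268.
df = n − 2 = 569.
t* = t_{0.025, 569} = 1.964142.
Margin = t* × SE = 1.964142 × 0.0268 = 0.05264.
CI: 0.1325 ± 0.05264 → (0.080, 0.185).
With 95% confidence, each one-unit increase in residual sugar is associated with a change of between 0.080 and 0.185 points in wine quality rating.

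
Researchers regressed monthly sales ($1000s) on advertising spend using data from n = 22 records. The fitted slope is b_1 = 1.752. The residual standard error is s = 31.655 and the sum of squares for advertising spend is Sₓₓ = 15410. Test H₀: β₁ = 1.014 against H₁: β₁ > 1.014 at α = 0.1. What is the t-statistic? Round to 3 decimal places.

t = 2.894

SE(b_1) = s/√Sₓₓ = 31.655/√15410 = 0.255.
t = (1.752 − 1.014) / 0.255 = 2.894.
df = n − 2 = 20.
One-sided p ≈ 0.0045, which is < 0.1, so reject H₀.
There is evidence that the true slope on advertising spend exceeds 1.014 $1000s per unit.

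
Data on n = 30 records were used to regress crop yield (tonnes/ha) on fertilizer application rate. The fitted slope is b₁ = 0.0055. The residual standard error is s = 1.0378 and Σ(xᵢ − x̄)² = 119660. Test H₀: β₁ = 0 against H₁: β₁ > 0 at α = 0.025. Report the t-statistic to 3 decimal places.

t = 1.833

SE(b₁) = s/√Sₓₓ = 1.0378/√119660 = 0.00300012.
t = 0.0055 / 0.00300012 = 1.833.
df = n − 2 = 28.
One-sided p ≈ 0.0387, which is ≥ 0.025, so fail to reject H₀.
The data do not give significant evidence that the true slope on fertilizer application rate is positive.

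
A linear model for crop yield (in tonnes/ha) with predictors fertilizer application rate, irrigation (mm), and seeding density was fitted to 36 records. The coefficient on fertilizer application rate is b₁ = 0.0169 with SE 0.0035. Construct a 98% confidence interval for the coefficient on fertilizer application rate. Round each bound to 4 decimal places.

df = n − k − 1 = 36 − 3 − 1 = 32.
t* = t_{0.01, 32} = 2.448678.
Margin = t* × SE = 2.448678 × 0.0035 = 0.008570.
CI: 0.0169 ± 0.008570 → (0.0083, 0.0255).
With 98% confidence, each one-unit increase in fertilizer application rate is associated with a change of between 0.0083 and 0.0255 tonnes/ha in crop yield, holding the other predictors fixed.

(0.0083, 0.0255)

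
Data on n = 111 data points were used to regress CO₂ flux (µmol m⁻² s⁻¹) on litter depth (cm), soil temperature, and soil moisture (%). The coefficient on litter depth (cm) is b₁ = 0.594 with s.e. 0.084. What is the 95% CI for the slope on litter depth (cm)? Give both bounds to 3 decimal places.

df = n − k − 1 = 111 − 3 − 1 = 107.
t* = t_{0.025, 107} = 1.982383.
Margin = t* × SE = 1.982383 × 0.084 = 0.16652.
CI: 0.594 ± 0.16652 → (0.427, 0.761).
With 95% confidence, each one-unit increase in litter depth (cm) is associated with a change of between 0.427 and 0.761 µmol m⁻² s⁻¹ in CO₂ flux, holding the other predictors fixed.

(0.427, 0.761)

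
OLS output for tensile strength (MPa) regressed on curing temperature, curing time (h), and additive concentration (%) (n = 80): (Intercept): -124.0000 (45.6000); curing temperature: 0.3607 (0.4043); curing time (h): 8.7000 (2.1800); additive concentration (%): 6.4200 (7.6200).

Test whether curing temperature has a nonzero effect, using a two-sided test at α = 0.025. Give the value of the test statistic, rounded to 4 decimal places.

Read off: b = 0.3607, SE = 0.4043 for curing temperature.
H₀: β₁ = 0 vs H₁: β₁ ≠ 0.
t = 0.3607 / 0.4043 = 0.8922.
df = n − k − 1 = 80 − 3 − 1 = 76.
Two-sided p ≈ 0.3751, which is ≥ 0.025, so fail to reject H₀.
The data do not give significant evidence of an association between curing temperature and tensile strength, after adjusting for the other predictors.

t = 0.8922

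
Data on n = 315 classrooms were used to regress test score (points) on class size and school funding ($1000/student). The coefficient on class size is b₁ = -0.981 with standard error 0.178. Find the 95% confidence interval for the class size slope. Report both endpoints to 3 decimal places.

(-1.331, -0.631)

df = n − k − 1 = 315 − 2 − 1 = 312.
t* = t_{0.025, 312} = 1.967596.
Margin = t* × SE = 1.967596 × 0.178 = 0.35023.
CI: -0.981 ± 0.35023 → (-1.331, -0.631).
With 95% confidence, each one-unit increase in class size is associated with a change of between -1.331 and -0.631 points in test score, holding the other predictors fixed.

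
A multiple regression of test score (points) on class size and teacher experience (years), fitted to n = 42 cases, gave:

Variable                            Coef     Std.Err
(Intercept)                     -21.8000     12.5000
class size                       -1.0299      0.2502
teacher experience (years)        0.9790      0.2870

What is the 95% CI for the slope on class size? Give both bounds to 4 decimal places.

(-1.5360, -0.5238)

Read off: b = -1.0299, SE = 0.2502 for class size.
df = n − k − 1 = 42 − 2 − 1 = 39.
t* = t_{0.025, 39} = 2.022691.
Margin = t* × SE = 2.022691 × 0.2502 = 0.506077.
CI: -1.0299 ± 0.506077 → (-1.5360, -0.5238).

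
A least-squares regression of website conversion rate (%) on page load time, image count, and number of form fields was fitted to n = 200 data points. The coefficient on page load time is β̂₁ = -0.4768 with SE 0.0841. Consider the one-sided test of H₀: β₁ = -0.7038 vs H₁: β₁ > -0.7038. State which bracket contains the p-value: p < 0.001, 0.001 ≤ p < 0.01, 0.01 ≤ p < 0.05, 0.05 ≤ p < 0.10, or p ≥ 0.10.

t = (-0.4768 − (-0.7038)) / 0.0841 = 2.699.
df = n − k − 1 = 200 − 3 − 1 = 196.
One-sided p = P(T_{196} > t) ≈ 0.0038.
So 0.001 ≤ p < 0.01.

0.001 ≤ p < 0.01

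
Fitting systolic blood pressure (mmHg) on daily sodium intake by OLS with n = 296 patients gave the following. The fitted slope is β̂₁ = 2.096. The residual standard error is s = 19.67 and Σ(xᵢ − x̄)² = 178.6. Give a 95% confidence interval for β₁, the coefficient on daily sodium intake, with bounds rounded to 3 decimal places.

(-0.801, 4.993)

SE(β̂₁) = s/√Sₓₓ = 19.67/√178.6 = 1.47185.
df = n − 2 = 294.
t* = t_{0.025, 294} = 1.968066.
Margin = t* × SE = 1.968066 × 1.47185 = 2.89670.
CI: 2.096 ± 2.89670 → (-0.801, 4.993).
With 95% confidence, each one-unit increase in daily sodium intake is associated with a change of between -0.801 and 4.993 mmHg in systolic blood pressure.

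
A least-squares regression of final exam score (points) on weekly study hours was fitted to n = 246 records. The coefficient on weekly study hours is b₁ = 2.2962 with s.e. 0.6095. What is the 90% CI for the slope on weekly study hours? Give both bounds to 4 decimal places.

df = n − 2 = 246 − 2 = 244.
t* = t_{0.05, 244} = 1.651123.
Margin = t* × SE = 1.651123 × 0.6095 = 1.006359.
CI: 2.2962 ± 1.006359 → (1.2898, 3.3026).
With 90% confidence, each one-unit increase in weekly study hours is associated with a change of between 1.2898 and 3.3026 points in final exam score.

(1.2898, 3.3026)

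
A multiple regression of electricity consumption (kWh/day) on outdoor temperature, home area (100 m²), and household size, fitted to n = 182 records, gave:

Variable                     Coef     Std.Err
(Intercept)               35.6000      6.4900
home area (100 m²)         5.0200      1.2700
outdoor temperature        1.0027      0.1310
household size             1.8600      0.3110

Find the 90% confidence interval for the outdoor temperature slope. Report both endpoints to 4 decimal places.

(0.7861, 1.2193)

Read off: b = 1.0027, SE = 0.1310 for outdoor temperature.
df = n − k − 1 = 182 − 3 − 1 = 178.
t* = t_{0.05, 178} = 1.653459.
Margin = t* × SE = 1.653459 × 0.1310 = 0.216603.
CI: 1.0027 ± 0.216603 → (0.7861, 1.2193).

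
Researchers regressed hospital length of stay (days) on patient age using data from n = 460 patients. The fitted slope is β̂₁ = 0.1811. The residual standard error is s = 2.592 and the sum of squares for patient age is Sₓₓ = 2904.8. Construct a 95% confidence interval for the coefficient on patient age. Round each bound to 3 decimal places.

(0.087, 0.276)

SE(β̂₁) = s/√Sₓₓ = 2.592/√2904.8 = 0.0480924.
df = n − 2 = 458.
t* = t_{0.025, 458} = 1.965157.
Margin = t* × SE = 1.965157 × 0.0480924 = 0.09451.
CI: 0.1811 ± 0.09451 → (0.087, 0.276).
With 95% confidence, each one-unit increase in patient age is associated with a change of between 0.087 and 0.276 days in hospital length of stay.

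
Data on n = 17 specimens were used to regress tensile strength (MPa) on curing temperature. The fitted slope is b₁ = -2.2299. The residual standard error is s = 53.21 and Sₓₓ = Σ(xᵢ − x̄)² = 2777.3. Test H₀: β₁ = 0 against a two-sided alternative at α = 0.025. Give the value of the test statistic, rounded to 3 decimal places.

SE(b₁) = s/√Sₓₓ = 53.21/√2777.3 = 1.00968.
t = -2.2299 / 1.00968 = -2.209.
df = n − 2 = 15.
Two-sided p ≈ 0.0432, which is ≥ 0.025, so fail to reject H₀.
The data do not give significant evidence of an association between curing temperature and tensile strength.

t = -2.209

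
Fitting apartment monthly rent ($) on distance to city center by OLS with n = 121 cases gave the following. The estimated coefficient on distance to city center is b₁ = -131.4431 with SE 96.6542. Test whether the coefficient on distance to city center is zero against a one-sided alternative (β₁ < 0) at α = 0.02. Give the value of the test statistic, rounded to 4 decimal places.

H₀: β₁ = 0 vs H₁: β₁ < 0.
t = (b₁ − β₁⁰)/SE = -131.4431 / 96.6542 = -1.3599.
df = n − 2 = 121 − 2 = 119.
One-sided p ≈ 0.0882, which is ≥ 0.02, so fail to reject H₀.
The data do not give significant evidence that the true slope on distance to city center is negative.

t = -1.3599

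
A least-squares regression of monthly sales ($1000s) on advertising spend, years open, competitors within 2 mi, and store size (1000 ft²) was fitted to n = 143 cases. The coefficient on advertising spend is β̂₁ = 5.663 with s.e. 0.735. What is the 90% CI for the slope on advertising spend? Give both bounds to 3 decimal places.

(4.446, 6.880)

df = n − k − 1 = 143 − 4 − 1 = 138.
t* = t_{0.05, 138} = 1.65597.
Margin = t* × SE = 1.65597 × 0.735 = 1.21714.
CI: 5.663 ± 1.21714 → (4.446, 6.880).
With 90% confidence, each one-unit increase in advertising spend is associated with a change of between 4.446 and 6.880 $1000s in monthly sales, holding the other predictors fixed.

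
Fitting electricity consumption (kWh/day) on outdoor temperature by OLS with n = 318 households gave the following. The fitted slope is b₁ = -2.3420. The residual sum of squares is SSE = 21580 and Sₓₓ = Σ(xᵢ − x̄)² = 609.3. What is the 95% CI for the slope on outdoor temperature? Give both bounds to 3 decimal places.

MSE = SSE/(n − 2) = 21580/316 = 68.2911.
SE(b₁) = √(MSE/Sₓₓ) = √(68.2911/609.3) = 0.334785.
df = n − 2 = 316.
t* = t_{0.025, 316} = 1.9675.
Margin = t* × SE = 1.9675 × 0.334785 = 0.65869.
CI: -2.3420 ± 0.65869 → (-3.001, -1.683).
With 95% confidence, each one-unit increase in outdoor temperature is associated with a change of between -3.001 and -1.683 kWh/day in electricity consumption.

(-3.001, -1.683)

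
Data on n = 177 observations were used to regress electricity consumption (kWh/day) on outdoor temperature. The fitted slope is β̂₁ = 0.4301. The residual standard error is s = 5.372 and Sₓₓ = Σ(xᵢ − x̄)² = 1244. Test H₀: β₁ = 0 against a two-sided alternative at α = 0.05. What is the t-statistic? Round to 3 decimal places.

t = 2.824

SE(β̂₁) = s/√Sₓₓ = 5.372/√1244 = 0.152309.
t = 0.4301 / 0.152309 = 2.824.
df = n − 2 = 175.
Two-sided p ≈ 0.0053, which is < 0.05, so reject H₀.
There is evidence that outdoor temperature is associated with electricity consumption.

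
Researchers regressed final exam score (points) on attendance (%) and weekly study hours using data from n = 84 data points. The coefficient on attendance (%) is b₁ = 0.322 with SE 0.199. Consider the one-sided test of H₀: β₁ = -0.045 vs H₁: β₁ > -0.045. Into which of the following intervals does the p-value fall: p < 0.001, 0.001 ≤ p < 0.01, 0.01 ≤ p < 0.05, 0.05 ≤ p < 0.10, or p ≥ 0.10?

0.01 ≤ p < 0.05

t = (0.322 − (-0.045)) / 0.199 = 1.844.
df = n − k − 1 = 84 − 2 − 1 = 81.
One-sided p = P(T_{81} > t) ≈ 0.0344.
So 0.01 ≤ p < 0.05.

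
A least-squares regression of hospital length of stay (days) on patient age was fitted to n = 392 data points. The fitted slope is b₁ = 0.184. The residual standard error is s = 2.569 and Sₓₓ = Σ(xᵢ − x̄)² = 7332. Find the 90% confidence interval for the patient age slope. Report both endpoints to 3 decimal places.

(0.135, 0.233)

SE(b₁) = s/√Sₓₓ = 2.569/√7332 = 0.0300022.
df = n − 2 = 390.
t* = t_{0.05, 390} = 1.64877.
Margin = t* × SE = 1.64877 × 0.0300022 = 0.04947.
CI: 0.184 ± 0.04947 → (0.135, 0.233).
With 90% confidence, each one-unit increase in patient age is associated with a change of between 0.135 and 0.233 days in hospital length of stay.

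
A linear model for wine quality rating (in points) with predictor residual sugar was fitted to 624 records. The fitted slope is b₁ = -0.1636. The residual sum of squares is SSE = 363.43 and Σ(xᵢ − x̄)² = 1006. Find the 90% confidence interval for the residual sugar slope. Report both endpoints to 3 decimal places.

(-0.203, -0.124)

MSE = SSE/(n − 2) = 363.43/622 = 0.584293.
SE(b₁) = √(MSE/Sₓₓ) = √(0.584293/1006) = 0.0241.
df = n − 2 = 622.
t* = t_{0.05, 622} = 1.647307.
Margin = t* × SE = 1.647307 × 0.0241 = 0.03970.
CI: -0.1636 ± 0.03970 → (-0.203, -0.124).
With 90% confidence, each one-unit increase in residual sugar is associated with a change of between -0.203 and -0.124 points in wine quality rating.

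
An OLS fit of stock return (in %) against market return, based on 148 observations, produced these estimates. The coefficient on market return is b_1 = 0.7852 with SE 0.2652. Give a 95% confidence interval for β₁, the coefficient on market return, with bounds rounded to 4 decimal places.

df = n − 2 = 148 − 2 = 146.
t* = t_{0.025, 146} = 1.976346.
Margin = t* × SE = 1.976346 × 0.2652 = 0.524127.
CI: 0.7852 ± 0.524127 → (0.2611, 1.3093).
With 95% confidence, each one-unit increase in market return is associated with a change of between 0.2611 and 1.3093 % in stock return.

(0.2611, 1.3093)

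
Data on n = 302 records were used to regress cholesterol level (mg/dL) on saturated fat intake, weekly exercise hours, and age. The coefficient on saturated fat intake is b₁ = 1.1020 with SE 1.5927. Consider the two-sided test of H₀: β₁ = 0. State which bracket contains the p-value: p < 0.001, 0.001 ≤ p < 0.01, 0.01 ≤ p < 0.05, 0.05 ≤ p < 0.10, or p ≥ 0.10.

p ≥ 0.10

t = 1.1020 / 1.5927 = 0.692.
df = n − k − 1 = 302 − 3 − 1 = 298.
Two-sided p = 2·P(T_{298} > |t|) ≈ 0.4895.
So p ≥ 0.10.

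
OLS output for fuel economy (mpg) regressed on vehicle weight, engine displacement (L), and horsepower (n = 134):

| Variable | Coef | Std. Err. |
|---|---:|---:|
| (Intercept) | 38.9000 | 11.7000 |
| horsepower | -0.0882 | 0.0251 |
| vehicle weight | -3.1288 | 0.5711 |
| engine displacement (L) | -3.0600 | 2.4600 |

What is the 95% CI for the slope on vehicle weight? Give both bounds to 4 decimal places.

(-4.2587, -1.9989)

Read off: b = -3.1288, SE = 0.5711 for vehicle weight.
df = n − k − 1 = 134 − 3 − 1 = 130.
t* = t_{0.025, 130} = 1.97838.
Margin = t* × SE = 1.97838 × 0.5711 = 1.129853.
CI: -3.1288 ± 1.129853 → (-4.2587, -1.9989).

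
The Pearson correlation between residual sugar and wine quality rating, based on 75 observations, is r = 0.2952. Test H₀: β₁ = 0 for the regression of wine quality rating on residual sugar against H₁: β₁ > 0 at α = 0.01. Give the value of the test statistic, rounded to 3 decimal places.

t = r·√(n − 2)/√(1 − r²) = 0.2952·√73/√0.912857 = 2.640.
df = n − 2 = 73.
One-sided p ≈ 0.0051, which is < 0.01, so reject H₀.
There is evidence of a linear association between residual sugar and wine quality rating.

t = 2.640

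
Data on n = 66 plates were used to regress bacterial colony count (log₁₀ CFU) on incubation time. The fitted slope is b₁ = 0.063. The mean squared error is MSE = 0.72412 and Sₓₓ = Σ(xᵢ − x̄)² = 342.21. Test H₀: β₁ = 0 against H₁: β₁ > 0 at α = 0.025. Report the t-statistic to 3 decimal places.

t = 1.370

SE(b₁) = √(MSE/Sₓₓ) = √(0.72412/342.21) = 0.0460001.
t = 0.063 / 0.0460001 = 1.370.
df = n − 2 = 64.
One-sided p ≈ 0.0878, which is ≥ 0.025, so fail to reject H₀.
The data do not give significant evidence that the true slope on incubation time is positive.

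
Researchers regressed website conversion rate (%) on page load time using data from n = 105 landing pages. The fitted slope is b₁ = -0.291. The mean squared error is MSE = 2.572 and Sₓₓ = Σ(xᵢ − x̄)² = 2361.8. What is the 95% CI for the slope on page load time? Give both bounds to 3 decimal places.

SE(b₁) = √(MSE/Sₓₓ) = √(2.572/2361.8) = 0.033.
df = n − 2 = 103.
t* = t_{0.025, 103} = 1.983264.
Margin = t* × SE = 1.983264 × 0.033 = 0.06545.
CI: -0.291 ± 0.06545 → (-0.356, -0.226).
With 95% confidence, each one-unit increase in page load time is associated with a change of between -0.356 and -0.226 % in website conversion rate.

(-0.356, -0.226)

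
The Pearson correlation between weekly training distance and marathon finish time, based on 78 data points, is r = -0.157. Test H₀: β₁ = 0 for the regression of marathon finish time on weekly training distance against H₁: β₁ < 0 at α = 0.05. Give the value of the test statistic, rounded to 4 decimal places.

t = -1.3859

t = r·√(n − 2)/√(1 − r²) = -0.157·√76/√0.975351 = -1.3859.
df = n − 2 = 76.
One-sided p ≈ 0.0849, which is ≥ 0.05, so fail to reject H₀.
The data do not give significant evidence of a linear association between weekly training distance and marathon finish time.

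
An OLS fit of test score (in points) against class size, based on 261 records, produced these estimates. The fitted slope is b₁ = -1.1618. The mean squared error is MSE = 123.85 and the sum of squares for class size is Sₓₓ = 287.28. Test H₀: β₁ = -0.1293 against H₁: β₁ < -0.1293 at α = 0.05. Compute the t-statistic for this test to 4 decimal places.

SE(b₁) = √(MSE/Sₓₓ) = √(123.85/287.28) = 0.656592.
t = (-1.1618 − (-0.1293)) / 0.656592 = -1.5725.
df = n − 2 = 259.
One-sided p ≈ 0.0585, which is ≥ 0.05, so fail to reject H₀.
The data do not give significant evidence that the true slope on class size is below -0.1293 points per unit.

t = -1.5725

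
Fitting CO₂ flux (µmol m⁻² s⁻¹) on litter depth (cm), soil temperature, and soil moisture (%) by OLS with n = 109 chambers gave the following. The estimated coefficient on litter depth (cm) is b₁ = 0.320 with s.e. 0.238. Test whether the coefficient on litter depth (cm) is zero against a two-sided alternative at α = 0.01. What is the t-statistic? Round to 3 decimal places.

t = 1.345

H₀: β₁ = 0 vs H₁: β₁ ≠ 0.
t = (b₁ − β₁⁰)/SE = 0.320 / 0.238 = 1.345.
df = n − k − 1 = 109 − 3 − 1 = 105.
Two-sided p ≈ 0.1817, which is ≥ 0.01, so fail to reject H₀.
The data do not give significant evidence of an association between litter depth (cm) and CO₂ flux, after adjusting for the other predictors.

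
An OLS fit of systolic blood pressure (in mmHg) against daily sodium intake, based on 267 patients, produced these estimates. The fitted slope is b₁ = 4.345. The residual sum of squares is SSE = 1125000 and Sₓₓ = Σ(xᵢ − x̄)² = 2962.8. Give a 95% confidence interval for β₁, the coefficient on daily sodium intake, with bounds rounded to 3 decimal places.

(1.988, 6.702)

MSE = SSE/(n − 2) = 1125000/265 = 4245.28.
SE(b₁) = √(MSE/Sₓₓ) = √(4245.28/2962.8) = 1.19702.
df = n − 2 = 265.
t* = t_{0.025, 265} = 1.968956.
Margin = t* × SE = 1.968956 × 1.19702 = 2.35688.
CI: 4.345 ± 2.35688 → (1.988, 6.702).
With 95% confidence, each one-unit increase in daily sodium intake is associated with a change of between 1.988 and 6.702 mmHg in systolic blood pressure.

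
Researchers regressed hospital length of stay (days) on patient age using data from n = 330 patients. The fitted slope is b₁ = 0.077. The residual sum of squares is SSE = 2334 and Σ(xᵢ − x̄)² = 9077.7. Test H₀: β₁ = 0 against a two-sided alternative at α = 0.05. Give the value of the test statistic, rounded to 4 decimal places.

MSE = SSE/(n − 2) = 2334/328 = 7.11585.
SE(b₁) = √(MSE/Sₓₓ) = √(7.11585/9077.7) = 0.0279979.
t = 0.077 / 0.0279979 = 2.7502.
df = n − 2 = 328.
Two-sided p ≈ 0.0063, which is < 0.05, so reject H₀.
There is evidence that patient age is associated with hospital length of stay.

t = 2.7502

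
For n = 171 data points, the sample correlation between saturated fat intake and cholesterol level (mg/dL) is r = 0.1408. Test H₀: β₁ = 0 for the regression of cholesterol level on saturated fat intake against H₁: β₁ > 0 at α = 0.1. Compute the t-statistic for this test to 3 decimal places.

t = r·√(n − 2)/√(1 − r²) = 0.1408·√169/√0.980175 = 1.849.
df = n − 2 = 169.
One-sided p ≈ 0.0331, which is < 0.1, so reject H₀.
There is evidence of a linear association between saturated fat intake and cholesterol level.

t = 1.849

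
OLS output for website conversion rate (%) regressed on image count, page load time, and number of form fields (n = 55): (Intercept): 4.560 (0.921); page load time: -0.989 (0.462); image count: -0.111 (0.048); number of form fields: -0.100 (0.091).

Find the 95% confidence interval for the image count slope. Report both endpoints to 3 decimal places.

(-0.207, -0.015)

Read off: b = -0.111, SE = 0.048 for image count.
df = n − k − 1 = 55 − 3 − 1 = 51.
t* = t_{0.025, 51} = 2.007584.
Margin = t* × SE = 2.007584 × 0.048 = 0.09636.
CI: -0.111 ± 0.09636 → (-0.207, -0.015).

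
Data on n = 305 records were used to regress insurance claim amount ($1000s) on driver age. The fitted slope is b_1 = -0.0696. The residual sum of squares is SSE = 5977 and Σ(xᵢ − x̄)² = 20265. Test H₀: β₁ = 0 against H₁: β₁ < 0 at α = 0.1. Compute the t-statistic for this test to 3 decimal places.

MSE = SSE/(n − 2) = 5977/303 = 19.7261.
SE(b_1) = √(MSE/Sₓₓ) = √(19.7261/20265) = 0.0311995.
t = -0.0696 / 0.0311995 = -2.231.
df = n − 2 = 303.
One-sided p ≈ 0.0132, which is < 0.1, so reject H₀.
There is evidence that the true slope on driver age is negative.

t = -2.231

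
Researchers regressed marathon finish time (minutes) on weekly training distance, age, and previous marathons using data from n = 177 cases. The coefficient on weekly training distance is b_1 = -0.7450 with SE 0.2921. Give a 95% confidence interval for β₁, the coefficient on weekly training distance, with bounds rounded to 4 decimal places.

(-1.3215, -0.1685)

df = n − k − 1 = 177 − 3 − 1 = 173.
t* = t_{0.025, 173} = 1.973771.
Margin = t* × SE = 1.973771 × 0.2921 = 0.576539.
CI: -0.7450 ± 0.576539 → (-1.3215, -0.1685).
With 95% confidence, each one-unit increase in weekly training distance is associated with a change of between -1.3215 and -0.1685 minutes in marathon finish time, holding the other predictors fixed.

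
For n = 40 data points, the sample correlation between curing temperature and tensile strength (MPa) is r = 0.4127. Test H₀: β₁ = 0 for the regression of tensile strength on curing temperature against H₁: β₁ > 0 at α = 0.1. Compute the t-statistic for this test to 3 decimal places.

t = 2.793

t = r·√(n − 2)/√(1 − r²) = 0.4127·√38/√0.829679 = 2.793.
df = n − 2 = 38.
One-sided p ≈ 0.0041, which is < 0.1, so reject H₀.
There is evidence of a linear association between curing temperature and tensile strength.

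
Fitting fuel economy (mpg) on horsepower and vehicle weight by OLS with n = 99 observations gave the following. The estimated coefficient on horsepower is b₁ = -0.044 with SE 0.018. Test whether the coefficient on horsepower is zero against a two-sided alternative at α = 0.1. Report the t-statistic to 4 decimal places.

H₀: β₁ = 0 vs H₁: β₁ ≠ 0.
t = (b₁ − β₁⁰)/SE = -0.044 / 0.018 = -2.4444.
df = n − k − 1 = 99 − 2 − 1 = 96.
Two-sided p ≈ 0.0163, which is < 0.1, so reject H₀.
There is evidence that horsepower is associated with fuel economy, holding the other predictors fixed.

t = -2.4444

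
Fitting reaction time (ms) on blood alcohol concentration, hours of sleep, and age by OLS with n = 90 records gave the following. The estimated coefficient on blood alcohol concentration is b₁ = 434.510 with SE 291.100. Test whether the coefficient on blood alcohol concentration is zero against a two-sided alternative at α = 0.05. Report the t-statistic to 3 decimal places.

H₀: β₁ = 0 vs H₁: β₁ ≠ 0.
t = (b₁ − β₁⁰)/SE = 434.510 / 291.100 = 1.493.
df = n − k − 1 = 90 − 3 − 1 = 86.
Two-sided p ≈ 0.1392, which is ≥ 0.05, so fail to reject H₀.
The data do not give significant evidence of an association between blood alcohol concentration and reaction time, after adjusting for the other predictors.

t = 1.493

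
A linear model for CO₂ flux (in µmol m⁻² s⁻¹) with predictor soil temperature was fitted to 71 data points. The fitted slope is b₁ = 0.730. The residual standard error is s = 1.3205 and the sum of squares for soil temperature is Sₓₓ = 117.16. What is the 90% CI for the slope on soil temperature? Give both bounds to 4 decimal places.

(0.5266, 0.9334)

SE(b₁) = s/√Sₓₓ = 1.3205/√117.16 = 0.121997.
df = n − 2 = 69.
t* = t_{0.05, 69} = 1.667239.
Margin = t* × SE = 1.667239 × 0.121997 = 0.203398.
CI: 0.730 ± 0.203398 → (0.5266, 0.9334).
With 90% confidence, each one-unit increase in soil temperature is associated with a change of between 0.5266 and 0.9334 µmol m⁻² s⁻¹ in CO₂ flux.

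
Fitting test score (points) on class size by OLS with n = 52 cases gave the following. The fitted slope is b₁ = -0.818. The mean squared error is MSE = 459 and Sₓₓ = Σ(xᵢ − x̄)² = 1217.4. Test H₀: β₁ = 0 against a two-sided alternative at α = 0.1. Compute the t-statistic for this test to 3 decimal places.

SE(b₁) = √(MSE/Sₓₓ) = √(459/1217.4) = 0.61403.
t = -0.818 / 0.61403 = -1.332.
df = n − 2 = 50.
Two-sided p ≈ 0.1888, which is ≥ 0.1, so fail to reject H₀.
The data do not give significant evidence of an association between class size and test score.

t = -1.332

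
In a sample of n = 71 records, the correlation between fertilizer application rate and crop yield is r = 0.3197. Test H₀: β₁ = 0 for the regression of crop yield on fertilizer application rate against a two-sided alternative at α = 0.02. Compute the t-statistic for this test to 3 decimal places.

t = r·√(n − 2)/√(1 − r²) = 0.3197·√69/√0.897792 = 2.803.
df = n − 2 = 69.
Two-sided p ≈ 0.0066, which is < 0.02, so reject H₀.
There is evidence of a linear association between fertilizer application rate and crop yield.

t = 2.803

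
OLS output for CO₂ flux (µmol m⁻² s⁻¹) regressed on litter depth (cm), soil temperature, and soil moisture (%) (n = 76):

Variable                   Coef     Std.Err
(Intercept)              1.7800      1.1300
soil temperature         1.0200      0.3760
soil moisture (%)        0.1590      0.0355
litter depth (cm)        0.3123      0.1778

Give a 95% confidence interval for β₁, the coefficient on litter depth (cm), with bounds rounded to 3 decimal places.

(-0.042, 0.667)

Read off: b = 0.3123, SE = 0.1778 for litter depth (cm).
df = n − k − 1 = 76 − 3 − 1 = 72.
t* = t_{0.025, 72} = 1.993464.
Margin = t* × SE = 1.993464 × 0.1778 = 0.35444.
CI: 0.3123 ± 0.35444 → (-0.042, 0.667).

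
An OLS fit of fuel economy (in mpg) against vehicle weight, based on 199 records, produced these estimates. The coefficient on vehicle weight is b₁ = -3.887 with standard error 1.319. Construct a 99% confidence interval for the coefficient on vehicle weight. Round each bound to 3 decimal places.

(-7.318, -0.456)

df = n − 2 = 199 − 2 = 197.
t* = t_{0.005, 197} = 2.601016.
Margin = t* × SE = 2.601016 × 1.319 = 3.43074.
CI: -3.887 ± 3.43074 → (-7.318, -0.456).
With 99% confidence, each one-unit increase in vehicle weight is associated with a change of between -7.318 and -0.456 mpg in fuel economy.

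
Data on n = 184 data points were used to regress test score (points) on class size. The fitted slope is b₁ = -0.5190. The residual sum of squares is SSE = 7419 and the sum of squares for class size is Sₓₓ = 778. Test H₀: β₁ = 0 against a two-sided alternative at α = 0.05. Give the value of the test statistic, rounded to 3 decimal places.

MSE = SSE/(n − 2) = 7419/182 = 40.7637.
SE(b₁) = √(MSE/Sₓₓ) = √(40.7637/778) = 0.228901.
t = -0.5190 / 0.228901 = -2.267.
df = n − 2 = 182.
Two-sided p ≈ 0.0245, which is < 0.05, so reject H₀.
There is evidence that class size is associated with test score.

t = -2.267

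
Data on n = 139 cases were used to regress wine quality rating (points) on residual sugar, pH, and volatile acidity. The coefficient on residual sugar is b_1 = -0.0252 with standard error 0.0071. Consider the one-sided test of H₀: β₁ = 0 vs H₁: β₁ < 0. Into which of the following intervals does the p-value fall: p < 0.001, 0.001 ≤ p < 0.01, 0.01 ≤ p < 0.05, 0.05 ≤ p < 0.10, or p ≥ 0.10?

p < 0.001

t = -0.0252 / 0.0071 = -3.549.
df = n − k − 1 = 139 − 3 − 1 = 135.
One-sided p = P(T_{135} < t) ≈ 0.0003.
So p < 0.001.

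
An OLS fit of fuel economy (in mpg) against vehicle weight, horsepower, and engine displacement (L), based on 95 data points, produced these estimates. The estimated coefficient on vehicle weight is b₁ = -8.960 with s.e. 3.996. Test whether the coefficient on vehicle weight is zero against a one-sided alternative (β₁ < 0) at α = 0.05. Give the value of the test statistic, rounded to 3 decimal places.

H₀: β₁ = 0 vs H₁: β₁ < 0.
t = (b₁ − β₁⁰)/SE = -8.960 / 3.996 = -2.242.
df = n − k − 1 = 95 − 3 − 1 = 91.
One-sided p ≈ 0.0137, which is < 0.05, so reject H₀.
There is evidence that the true slope on vehicle weight is negative, holding the other predictors fixed.

t = -2.242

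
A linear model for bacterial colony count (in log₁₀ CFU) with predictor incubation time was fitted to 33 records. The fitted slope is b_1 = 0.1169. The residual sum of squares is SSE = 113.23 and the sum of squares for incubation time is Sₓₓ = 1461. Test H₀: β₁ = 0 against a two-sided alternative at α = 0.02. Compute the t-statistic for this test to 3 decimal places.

MSE = SSE/(n − 2) = 113.23/31 = 3.65258.
SE(b_1) = √(MSE/Sₓₓ) = √(3.65258/1461) = 0.0500006.
t = 0.1169 / 0.0500006 = 2.338.
df = n − 2 = 31.
Two-sided p ≈ 0.0260, which is ≥ 0.02, so fail to reject H₀.
The data do not give significant evidence of an association between incubation time and bacterial colony count.

t = 2.338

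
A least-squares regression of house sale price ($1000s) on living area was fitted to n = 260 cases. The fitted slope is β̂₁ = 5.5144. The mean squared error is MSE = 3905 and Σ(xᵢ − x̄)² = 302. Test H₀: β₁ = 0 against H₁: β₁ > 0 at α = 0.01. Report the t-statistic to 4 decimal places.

t = 1.5335

SE(β̂₁) = √(MSE/Sₓₓ) = √(3905/302) = 3.5959.
t = 5.5144 / 3.5959 = 1.5335.
df = n − 2 = 258.
One-sided p ≈ 0.0632, which is ≥ 0.01, so fail to reject H₀.
The data do not give significant evidence that the true slope on living area is positive.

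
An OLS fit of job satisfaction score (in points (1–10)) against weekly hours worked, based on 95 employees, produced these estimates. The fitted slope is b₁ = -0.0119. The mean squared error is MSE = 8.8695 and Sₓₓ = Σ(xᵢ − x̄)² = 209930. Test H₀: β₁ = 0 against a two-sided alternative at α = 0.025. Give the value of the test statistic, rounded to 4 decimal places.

t = -1.8308

SE(b₁) = √(MSE/Sₓₓ) = √(8.8695/209930) = 0.00649998.
t = -0.0119 / 0.00649998 = -1.8308.
df = n − 2 = 93.
Two-sided p ≈ 0.0703, which is ≥ 0.025, so fail to reject H₀.
The data do not give significant evidence of an association between weekly hours worked and job satisfaction score.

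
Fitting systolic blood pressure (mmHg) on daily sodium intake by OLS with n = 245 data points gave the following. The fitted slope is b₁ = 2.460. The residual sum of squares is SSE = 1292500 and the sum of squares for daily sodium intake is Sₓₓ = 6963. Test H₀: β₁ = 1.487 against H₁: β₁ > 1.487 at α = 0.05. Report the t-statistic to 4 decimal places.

MSE = SSE/(n − 2) = 1292500/243 = 5318.93.
SE(b₁) = √(MSE/Sₓₓ) = √(5318.93/6963) = 0.874005.
t = (2.460 − 1.487) / 0.874005 = 1.1133.
df = n − 2 = 243.
One-sided p ≈ 0.1333, which is ≥ 0.05, so fail to reject H₀.
The data do not give significant evidence that the true slope on daily sodium intake exceeds 1.487 mmHg per unit.

t = 1.1133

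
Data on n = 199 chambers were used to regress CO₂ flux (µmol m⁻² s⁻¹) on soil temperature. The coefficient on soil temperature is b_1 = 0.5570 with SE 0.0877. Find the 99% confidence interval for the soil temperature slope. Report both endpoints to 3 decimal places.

df = n − 2 = 199 − 2 = 197.
t* = t_{0.005, 197} = 2.601016.
Margin = t* × SE = 2.601016 × 0.0877 = 0.22811.
CI: 0.5570 ± 0.22811 → (0.329, 0.785).
With 99% confidence, each one-unit increase in soil temperature is associated with a change of between 0.329 and 0.785 µmol m⁻² s⁻¹ in CO₂ flux.

(0.329, 0.785)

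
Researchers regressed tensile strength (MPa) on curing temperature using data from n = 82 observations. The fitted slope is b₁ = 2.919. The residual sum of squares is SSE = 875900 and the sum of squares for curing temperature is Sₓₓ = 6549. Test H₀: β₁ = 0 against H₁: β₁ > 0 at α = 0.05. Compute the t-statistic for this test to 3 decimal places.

t = 2.258

MSE = SSE/(n − 2) = 875900/80 = 10948.8.
SE(b₁) = √(MSE/Sₓₓ) = √(10948.8/6549) = 1.29299.
t = 2.919 / 1.29299 = 2.258.
df = n − 2 = 80.
One-sided p ≈ 0.0133, which is < 0.05, so reject H₀.
There is evidence that the true slope on curing temperature is positive.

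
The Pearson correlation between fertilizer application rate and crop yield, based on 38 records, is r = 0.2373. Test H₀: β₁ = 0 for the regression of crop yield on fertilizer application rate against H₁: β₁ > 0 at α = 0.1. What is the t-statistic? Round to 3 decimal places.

t = 1.466

t = r·√(n − 2)/√(1 − r²) = 0.2373·√36/√0.943689 = 1.466.
df = n − 2 = 36.
One-sided p ≈ 0.0757, which is < 0.1, so reject H₀.
There is evidence of a linear association between fertilizer application rate and crop yield.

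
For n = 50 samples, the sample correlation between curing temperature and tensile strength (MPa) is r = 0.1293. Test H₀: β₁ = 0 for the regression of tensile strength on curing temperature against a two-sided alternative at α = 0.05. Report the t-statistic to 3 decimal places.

t = r·√(n − 2)/√(1 − r²) = 0.1293·√48/√0.983282 = 0.903.
df = n − 2 = 48.
Two-sided p ≈ 0.3708, which is ≥ 0.05, so fail to reject H₀.
The data do not give significant evidence of a linear association between curing temperature and tensile strength.

t = 0.903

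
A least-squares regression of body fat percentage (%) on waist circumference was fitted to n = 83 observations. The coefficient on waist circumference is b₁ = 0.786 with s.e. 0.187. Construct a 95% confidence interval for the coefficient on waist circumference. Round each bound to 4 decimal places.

df = n − 2 = 83 − 2 = 81.
t* = t_{0.025, 81} = 1.989686.
Margin = t* × SE = 1.989686 × 0.187 = 0.372071.
CI: 0.786 ± 0.372071 → (0.4139, 1.1581).
With 95% confidence, each one-unit increase in waist circumference is associated with a change of between 0.4139 and 1.1581 % in body fat percentage.

(0.4139, 1.1581)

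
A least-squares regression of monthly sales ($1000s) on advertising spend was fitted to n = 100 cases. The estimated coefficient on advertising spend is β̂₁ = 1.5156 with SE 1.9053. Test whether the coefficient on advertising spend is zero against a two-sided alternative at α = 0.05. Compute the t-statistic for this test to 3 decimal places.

t = 0.795

H₀: β₁ = 0 vs H₁: β₁ ≠ 0.
t = (β̂₁ − β₁⁰)/SE = 1.5156 / 1.9053 = 0.795.
df = n − 2 = 100 − 2 = 98.
Two-sided p ≈ 0.4283, which is ≥ 0.05, so fail to reject H₀.
The data do not give significant evidence of an association between advertising spend and monthly sales.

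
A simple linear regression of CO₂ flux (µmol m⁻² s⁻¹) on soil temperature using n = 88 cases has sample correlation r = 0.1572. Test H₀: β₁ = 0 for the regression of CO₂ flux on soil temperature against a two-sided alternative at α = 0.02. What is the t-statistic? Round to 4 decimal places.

t = 1.4762

t = r·√(n − 2)/√(1 − r²) = 0.1572·√86/√0.975288 = 1.4762.
df = n − 2 = 86.
Two-sided p ≈ 0.1436, which is ≥ 0.02, so fail to reject H₀.
The data do not give significant evidence of a linear association between soil temperature and CO₂ flux.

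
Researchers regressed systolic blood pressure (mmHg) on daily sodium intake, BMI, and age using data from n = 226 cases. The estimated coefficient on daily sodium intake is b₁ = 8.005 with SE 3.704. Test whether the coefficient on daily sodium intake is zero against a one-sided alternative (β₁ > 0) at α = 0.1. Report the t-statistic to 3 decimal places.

H₀: β₁ = 0 vs H₁: β₁ > 0.
t = (b₁ − β₁⁰)/SE = 8.005 / 3.704 = 2.161.
df = n − k − 1 = 226 − 3 − 1 = 222.
One-sided p ≈ 0.0159, which is < 0.1, so reject H₀.
There is evidence that the true slope on daily sodium intake is positive, holding the other predictors fixed.

t = 2.161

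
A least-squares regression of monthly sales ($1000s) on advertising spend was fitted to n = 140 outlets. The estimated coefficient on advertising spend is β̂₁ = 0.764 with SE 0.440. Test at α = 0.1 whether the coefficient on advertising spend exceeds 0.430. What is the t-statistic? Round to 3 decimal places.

H₀: β₁ = 0.430 vs H₁: β₁ > 0.430.
t = (β̂₁ − β₁⁰)/SE = (0.764 − 0.430) / 0.440 = 0.759.
df = n − 2 = 140 − 2 = 138.
One-sided p ≈ 0.2245, which is ≥ 0.1, so fail to reject H₀.
The data do not give significant evidence that the true slope on advertising spend exceeds 0.430 $1000s per unit.

t = 0.759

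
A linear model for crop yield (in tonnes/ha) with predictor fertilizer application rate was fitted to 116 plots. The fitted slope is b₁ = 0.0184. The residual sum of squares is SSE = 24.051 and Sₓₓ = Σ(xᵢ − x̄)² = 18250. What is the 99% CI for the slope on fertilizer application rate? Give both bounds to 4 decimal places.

(0.0095, 0.0273)

MSE = SSE/(n − 2) = 24.051/114 = 0.210974.
SE(b₁) = √(MSE/Sₓₓ) = √(0.210974/18250) = 0.00340003.
df = n − 2 = 114.
t* = t_{0.005, 114} = 2.619645.
Margin = t* × SE = 2.619645 × 0.00340003 = 0.008907.
CI: 0.0184 ± 0.008907 → (0.0095, 0.0273).
With 99% confidence, each one-unit increase in fertilizer application rate is associated with a change of between 0.0095 and 0.0273 tonnes/ha in crop yield.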